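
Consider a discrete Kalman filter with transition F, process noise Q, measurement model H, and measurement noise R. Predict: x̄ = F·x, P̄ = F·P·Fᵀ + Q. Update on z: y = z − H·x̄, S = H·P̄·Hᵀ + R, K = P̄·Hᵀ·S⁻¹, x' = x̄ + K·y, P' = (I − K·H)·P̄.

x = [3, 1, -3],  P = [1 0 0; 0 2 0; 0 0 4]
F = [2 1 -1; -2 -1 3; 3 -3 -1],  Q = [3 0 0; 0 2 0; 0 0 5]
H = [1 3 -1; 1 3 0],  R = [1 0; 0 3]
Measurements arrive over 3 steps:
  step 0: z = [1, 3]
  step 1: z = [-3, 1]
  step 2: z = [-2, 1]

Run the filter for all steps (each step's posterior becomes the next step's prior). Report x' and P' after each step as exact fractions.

step 0: x' = [16839/3773, -2006/3773, 7361/3773], P' = [28185/3773 -9894/3773 -1488/3773; -9894/3773 4588/3773 3756/3773; -1488/3773 3756/3773 39356/11319]
step 1: x' = [161965943/51701453, -28467669/51701453, 237489480/51701453], P' = [1230600009/258507265 -64634736/51701453 354322386/258507265; -64634736/51701453 31210726/51701453 21698708/51701453; 354322386/258507265 21698708/51701453 918424094/258507265]
step 2: x' = [58288292766/222794701225, 636126321821/1113973506125, 2765994524758/668384103675], P' = [209939907177/44558940245 -275024245248/222794701225 60545387642/44558940245; -275024245248/222794701225 670352178562/1113973506125 96567979292/222794701225; 60545387642/44558940245 96567979292/222794701225 478721963506/133676820735]

step 0: x̄ = F·x = [10, -16, 9]
step 0: P̄ = F·P·Fᵀ + Q = [13 -18 4; -18 44 -12; 4 -12 36]
step 0: y = z − H·x̄ = [48, 41]
step 0: S = H·P̄·Hᵀ + R = [402 333; 333 304]
step 0: K = P̄·Hᵀ·S⁻¹ = [-9/3773 -499/3773; 114/3773 1290/3773; -10016/11319 3260/3773]
step 0: x' = x̄ + K·y = [16839/3773, -2006/3773, 7361/3773]
step 0: P' = (I − K·H)·P̄ = [28185/3773 -9894/3773 -1488/3773; -9894/3773 4588/3773 3756/3773; -1488/3773 3756/3773 39356/11319]
step 1: x̄ = F·x = [3473/539, -9589/3773, 49174/3773]
step 1: P̄ = F·P·Fᵀ + Q = [6161/231 -16284/539 91328/1617; -16284/539 198686/3773 -270800/3773; 91328/1617 -270800/3773 1609490/11319]
step 1: y = z − H·x̄ = [42311/3773, 8229/3773]
step 1: S = H·P̄·Hᵀ + R = [2943748/3773 1804177/3773; 1804177/3773 3648584/11319]
step 1: K = P̄·Hᵀ·S⁻¹ = [-93243417/258507265 87026323/258507265; 7298734/51701453 9665814/51701453; -238621088/258507265 226601002/258507265]
step 1: x' = x̄ + K·y = [161965943/51701453, -28467669/51701453, 237489480/51701453]
step 1: P' = (I − K·H)·P̄ = [1230600009/258507265 -64634736/51701453 354322386/258507265; -64634736/51701453 31210726/51701453 21698708/51701453; 354322386/258507265 21698708/51701453 918424094/258507265]
step 2: x̄ = F·x = [57974737/51701453, 417004223/51701453, 333811356/51701453]
step 2: P̄ = F·P·Fᵀ + Q = [3845428211/258507265 -654495596/51701453 7248759448/258507265; -654495596/51701453 1533152090/51701453 -1522126912/51701453; 7248759448/258507265 -1522126912/51701453 19032996334/258507265]
step 2: y = z − H·x̄ = [-1078578956/51701453, -1257285953/51701453]
step 2: S = H·P̄·Hᵀ + R = [103660196444/258507265 68785548613/258507265; 68785548613/258507265 53977926176/258507265]
step 2: K = P̄·Hᵀ·S⁻¹ = [-78100138069/222794701225 74875600047/222794701225; 153095412986/1113973506125 211978436482/1113973506125; -616317189272/668384103675 592430876086/668384103675]
step 2: x' = x̄ + K·y = [58288292766/222794701225, 636126321821/1113973506125, 2765994524758/668384103675]
step 2: P' = (I − K·H)·P̄ = [209939907177/44558940245 -275024245248/222794701225 60545387642/44558940245; -275024245248/222794701225 670352178562/1113973506125 96567979292/222794701225; 60545387642/44558940245 96567979292/222794701225 478721963506/133676820735]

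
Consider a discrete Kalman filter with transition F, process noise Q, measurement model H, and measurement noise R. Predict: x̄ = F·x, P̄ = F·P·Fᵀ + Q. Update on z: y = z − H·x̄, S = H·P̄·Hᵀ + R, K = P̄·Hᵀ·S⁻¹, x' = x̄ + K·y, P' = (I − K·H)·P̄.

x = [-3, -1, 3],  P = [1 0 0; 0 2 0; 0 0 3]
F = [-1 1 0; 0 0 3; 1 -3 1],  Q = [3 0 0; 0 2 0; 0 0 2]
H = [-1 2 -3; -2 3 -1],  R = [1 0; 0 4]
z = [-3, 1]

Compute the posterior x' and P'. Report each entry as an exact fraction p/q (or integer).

x' = [72273/31559, 82913/31559, 62670/31559]
P' = [116154/31559 77945/31559 11907/31559; 77945/31559 75304/31559 24694/31559; 11907/31559 24694/31559 16736/31559]

x̄ = F·x = [2, 9, 3]
P̄ = F·P·Fᵀ + Q = [6 0 -7; 0 29 9; -7 9 24]
y = z − H·x̄ = [-10, -19]
S = H·P̄·Hᵀ + R = [189 110; 110 231]
K = P̄·Hᵀ·S⁻¹ = [365/2869 -2595/31559; -129/2869 11332/31559; -1157/2869 8383/31559]
x' = x̄ + K·y = [72273/31559, 82913/31559, 62670/31559]
P' = (I − K·H)·P̄ = [116154/31559 77945/31559 11907/31559; 77945/31559 75304/31559 24694/31559; 11907/31559 24694/31559 16736/31559]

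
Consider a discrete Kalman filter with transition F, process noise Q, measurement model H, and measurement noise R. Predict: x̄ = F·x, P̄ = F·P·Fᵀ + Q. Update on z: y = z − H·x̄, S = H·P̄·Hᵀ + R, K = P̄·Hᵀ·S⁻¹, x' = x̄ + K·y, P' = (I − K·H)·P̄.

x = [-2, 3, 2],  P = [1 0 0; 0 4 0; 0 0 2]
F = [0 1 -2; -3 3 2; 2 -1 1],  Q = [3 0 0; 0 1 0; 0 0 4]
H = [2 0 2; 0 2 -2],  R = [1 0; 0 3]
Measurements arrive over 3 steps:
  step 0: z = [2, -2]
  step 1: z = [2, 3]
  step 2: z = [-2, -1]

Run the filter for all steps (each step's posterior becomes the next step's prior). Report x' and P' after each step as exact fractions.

step 0: x' = [-27459/16415, 28981/16415, 8553/3283], P' = [96837/16415 -90108/16415 -18672/3283; -90108/16415 99482/16415 18118/3283; -18672/3283 18118/3283 18778/3283]
step 1: x' = [-219838253/327582195, 66597854/21838813, 174285498/109194065], P' = [702869039/327582195 -42062794/21838813 -217610884/109194065; -42062794/21838813 174958414/65516439 131356378/65516439; -217610884/109194065 131356378/65516439 681537296/327582195]
step 2: x' = [-16143393609678/22145255381687, -10321842984299/22145255381687, -3153018863554/22145255381687], P' = [46574819961727/22145255381687 -41536866230124/22145255381687 -43200338896836/22145255381687; -41536866230124/22145255381687 57818994138100/22145255381687 43293852203668/22145255381687; -43200338896836/22145255381687 43293852203668/22145255381687 45148710301210/22145255381687]

step 0: x̄ = F·x = [-1, 19, -5]
step 0: P̄ = F·P·Fᵀ + Q = [15 4 -8; 4 54 -14; -8 -14 14]
step 0: y = z − H·x̄ = [14, -50]
step 0: S = H·P̄·Hᵀ + R = [53 -64; -64 387]
step 0: K = P̄·Hᵀ·S⁻¹ = [6954/16415 2168/16415; 964/16415 5928/16415; 212/3283 -440/3283]
step 0: x' = x̄ + K·y = [-27459/16415, 28981/16415, 8553/3283]
step 0: P' = (I − K·H)·P̄ = [96837/16415 -90108/16415 -18672/3283; -90108/16415 99482/16415 18118/3283; -18672/3283 18118/3283 18778/3283]
step 1: x̄ = F·x = [-56549/16415, 50970/3283, -41134/16415]
step 1: P̄ = F·P·Fᵀ + Q = [161927/16415 -145862/3283 177732/16415; -145862/3283 1197638/3283 -301086/3283; 177732/16415 -301086/3283 452192/16415]
step 1: y = z − H·x̄ = [228196/16415, -542723/16415]
step 1: S = H·P̄·Hᵀ + R = [3894747/16415 -11458656/16415; -11458656/16415 37854213/16415]
step 1: K = P̄·Hᵀ·S⁻¹ = [100072774/327582195 14593828/327582195; 10335992/65516439 29068024/65516439; 57409288/327582195 -16503604/327582195]
step 1: x' = x̄ + K·y = [-219838253/327582195, 66597854/21838813, 174285498/109194065]
step 1: P' = (I − K·H)·P̄ = [702869039/327582195 -42062794/21838813 -217610884/109194065; -42062794/21838813 174958414/65516439 131356378/65516439; -217610884/109194065 131356378/65516439 681537296/327582195]
step 2: x̄ = F·x = [-15581726/109194065, 1567377059/109194065, -915787822/327582195]
step 2: P̄ = F·P·Fᵀ + Q = [1956560279/327582195 -4753070716/327582195 360641932/109194065; -4753070716/327582195 44325010244/327582195 -3717681268/109194065; 360641932/109194065 -3717681268/109194065 4277007554/327582195]
step 2: y = z − H·x̄ = [253980322/65516439, -11563420193/327582195]
step 2: S = H·P̄·Hᵀ + R = [6783451979/65516439 -5670679432/21838813; -5670679432/21838813 284615168209/327582195]
step 2: K = P̄·Hᵀ·S⁻¹ = [6748962129782/22145255381687 1108981777808/22145255381687; 3513971947088/22145255381687 9683427956288/22145255381687; 3896742808748/22145255381687 -1236572065028/22145255381687]
step 2: x' = x̄ + K·y = [-16143393609678/22145255381687, -10321842984299/22145255381687, -3153018863554/22145255381687]
step 2: P' = (I − K·H)·P̄ = [46574819961727/22145255381687 -41536866230124/22145255381687 -43200338896836/22145255381687; -41536866230124/22145255381687 57818994138100/22145255381687 43293852203668/22145255381687; -43200338896836/22145255381687 43293852203668/22145255381687 45148710301210/22145255381687]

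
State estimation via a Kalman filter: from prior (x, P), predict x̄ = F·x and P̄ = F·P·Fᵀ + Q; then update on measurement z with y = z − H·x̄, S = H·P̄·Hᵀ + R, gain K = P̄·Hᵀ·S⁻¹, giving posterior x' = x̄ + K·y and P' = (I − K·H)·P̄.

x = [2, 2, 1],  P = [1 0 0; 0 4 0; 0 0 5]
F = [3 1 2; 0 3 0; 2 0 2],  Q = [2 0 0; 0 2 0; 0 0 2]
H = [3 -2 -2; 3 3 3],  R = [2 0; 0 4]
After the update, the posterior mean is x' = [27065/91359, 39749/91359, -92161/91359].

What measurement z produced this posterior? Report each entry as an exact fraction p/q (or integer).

z = [2, -1]

x̄ = F·x = [10, 6, 6]
P̄ = F·P·Fᵀ + Q = [35 12 26; 12 38 0; 26 0 26]
S = H·P̄·Hᵀ + R = [117 45; 45 1579]
K = P̄·Hᵀ·S⁻¹ = [17968/91359 1351/10151; -34955/91359 1075/10151; 17017/91359 949/10151]
x' − x̄ = [-886525/91359, -508405/91359, -640315/91359] = K·y
y = (KᵀK)⁻¹·Kᵀ·(x' − x̄) = [-4, -67]
z = y + H·x̄ = [-4, -67] + [6, 66] = [2, -1]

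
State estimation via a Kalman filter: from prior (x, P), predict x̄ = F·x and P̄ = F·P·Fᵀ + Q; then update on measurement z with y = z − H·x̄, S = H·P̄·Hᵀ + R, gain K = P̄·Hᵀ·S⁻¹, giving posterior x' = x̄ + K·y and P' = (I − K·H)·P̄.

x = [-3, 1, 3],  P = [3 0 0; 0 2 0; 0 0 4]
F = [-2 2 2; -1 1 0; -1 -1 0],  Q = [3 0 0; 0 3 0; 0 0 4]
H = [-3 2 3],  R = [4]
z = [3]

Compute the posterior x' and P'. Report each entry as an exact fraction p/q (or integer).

x̄ = F·x = [14, 4, 2]
P̄ = F·P·Fᵀ + Q = [39 10 2; 10 8 1; 2 1 9]
y = z − H·x̄ = [31]
S = H·P̄·Hᵀ + R = [324]
K = P̄·Hᵀ·S⁻¹ = [-91/324; -11/324; 23/324]
x' = x̄ + K·y = [1715/324, 955/324, 1361/324]
P' = (I − K·H)·P̄ = [4355/324 2239/324 2741/324; 2239/324 2471/324 577/324; 2741/324 577/324 2387/324]

x' = [1715/324, 955/324, 1361/324]
P' = [4355/324 2239/324 2741/324; 2239/324 2471/324 577/324; 2741/324 577/324 2387/324]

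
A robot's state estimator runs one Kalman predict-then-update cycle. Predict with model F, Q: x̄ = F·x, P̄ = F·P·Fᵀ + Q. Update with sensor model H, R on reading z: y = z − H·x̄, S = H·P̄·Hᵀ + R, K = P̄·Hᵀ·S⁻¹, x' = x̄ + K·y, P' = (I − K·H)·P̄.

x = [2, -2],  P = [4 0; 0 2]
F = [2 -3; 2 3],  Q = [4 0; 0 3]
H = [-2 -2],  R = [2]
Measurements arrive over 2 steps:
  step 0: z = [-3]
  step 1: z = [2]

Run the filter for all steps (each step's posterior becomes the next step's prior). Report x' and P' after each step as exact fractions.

step 0: x̄ = F·x = [10, -2]
step 0: P̄ = F·P·Fᵀ + Q = [38 -2; -2 37]
step 0: y = z − H·x̄ = [13]
step 0: S = H·P̄·Hᵀ + R = [286]
step 0: K = P̄·Hᵀ·S⁻¹ = [-36/143; -35/143]
step 0: x' = x̄ + K·y = [74/11, -57/11]
step 0: P' = (I − K·H)·P̄ = [2842/143 -2806/143; -2806/143 2841/143]
step 1: x̄ = F·x = [29, -23/11]
step 1: P̄ = F·P·Fᵀ + Q = [6471/13 -1291/13; -1291/13 3694/143]
step 1: y = z − H·x̄ = [614/11]
step 1: S = H·P̄·Hᵀ + R = [186178/143]
step 1: K = P̄·Hᵀ·S⁻¹ = [-56980/93089; 10507/93089]
step 1: x' = x̄ + K·y = [-480939/93089, 391841/93089]
step 1: P' = (I − K·H)·P̄ = [928163/93089 -871183/93089; -871183/93089 860676/93089]

step 0: x' = [74/11, -57/11], P' = [2842/143 -2806/143; -2806/143 2841/143]
step 1: x' = [-480939/93089, 391841/93089], P' = [928163/93089 -871183/93089; -871183/93089 860676/93089]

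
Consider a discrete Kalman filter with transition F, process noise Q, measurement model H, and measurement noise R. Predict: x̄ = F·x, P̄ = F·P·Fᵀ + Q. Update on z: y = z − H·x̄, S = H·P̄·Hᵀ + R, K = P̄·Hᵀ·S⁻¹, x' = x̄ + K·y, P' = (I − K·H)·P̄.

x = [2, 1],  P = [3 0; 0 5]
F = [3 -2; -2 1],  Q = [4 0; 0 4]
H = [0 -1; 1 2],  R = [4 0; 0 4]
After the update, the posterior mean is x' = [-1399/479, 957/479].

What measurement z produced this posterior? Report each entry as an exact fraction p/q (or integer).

x̄ = F·x = [4, -3]
P̄ = F·P·Fᵀ + Q = [51 -28; -28 21]
S = H·P̄·Hᵀ + R = [25 -14; -14 27]
K = P̄·Hᵀ·S⁻¹ = [686/479 267/479; -371/479 56/479]
x' − x̄ = [-3315/479, 2394/479] = K·y
y = (KᵀK)⁻¹·Kᵀ·(x' − x̄) = [-6, 3]
z = y + H·x̄ = [-6, 3] + [3, -2] = [-3, 1]

z = [-3, 1]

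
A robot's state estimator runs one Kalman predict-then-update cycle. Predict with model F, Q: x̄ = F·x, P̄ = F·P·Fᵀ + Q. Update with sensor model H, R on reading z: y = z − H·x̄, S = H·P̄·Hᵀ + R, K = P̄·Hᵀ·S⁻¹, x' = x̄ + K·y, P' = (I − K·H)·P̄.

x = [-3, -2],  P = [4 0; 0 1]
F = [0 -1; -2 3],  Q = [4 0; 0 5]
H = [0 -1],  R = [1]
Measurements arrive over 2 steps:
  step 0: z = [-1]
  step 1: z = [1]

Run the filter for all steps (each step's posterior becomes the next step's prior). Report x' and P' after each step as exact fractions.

step 0: x̄ = F·x = [2, 0]
step 0: P̄ = F·P·Fᵀ + Q = [5 -3; -3 30]
step 0: y = z − H·x̄ = [-1]
step 0: S = H·P̄·Hᵀ + R = [31]
step 0: K = P̄·Hᵀ·S⁻¹ = [3/31; -30/31]
step 0: x' = x̄ + K·y = [59/31, 30/31]
step 0: P' = (I − K·H)·P̄ = [146/31 -3/31; -3/31 30/31]
step 1: x̄ = F·x = [-30/31, -28/31]
step 1: P̄ = F·P·Fᵀ + Q = [154/31 -96/31; -96/31 1045/31]
step 1: y = z − H·x̄ = [3/31]
step 1: S = H·P̄·Hᵀ + R = [1076/31]
step 1: K = P̄·Hᵀ·S⁻¹ = [24/269; -1045/1076]
step 1: x' = x̄ + K·y = [-258/269, -1073/1076]
step 1: P' = (I − K·H)·P̄ = [1262/269 -24/269; -24/269 1045/1076]

step 0: x' = [59/31, 30/31], P' = [146/31 -3/31; -3/31 30/31]
step 1: x' = [-258/269, -1073/1076], P' = [1262/269 -24/269; -24/269 1045/1076]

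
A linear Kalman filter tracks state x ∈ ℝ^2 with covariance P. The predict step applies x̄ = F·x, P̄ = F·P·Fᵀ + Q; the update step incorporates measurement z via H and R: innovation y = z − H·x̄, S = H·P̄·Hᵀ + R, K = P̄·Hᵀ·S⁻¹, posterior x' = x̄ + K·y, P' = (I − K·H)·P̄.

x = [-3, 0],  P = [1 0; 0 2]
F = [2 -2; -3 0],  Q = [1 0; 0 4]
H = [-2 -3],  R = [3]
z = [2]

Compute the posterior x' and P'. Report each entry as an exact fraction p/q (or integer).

x' = [-184/25, 441/100]
P' = [309/25 -204/25; -204/25 571/100]

x̄ = F·x = [-6, 9]
P̄ = F·P·Fᵀ + Q = [13 -6; -6 13]
y = z − H·x̄ = [17]
S = H·P̄·Hᵀ + R = [100]
K = P̄·Hᵀ·S⁻¹ = [-2/25; -27/100]
x' = x̄ + K·y = [-184/25, 441/100]
P' = (I − K·H)·P̄ = [309/25 -204/25; -204/25 571/100]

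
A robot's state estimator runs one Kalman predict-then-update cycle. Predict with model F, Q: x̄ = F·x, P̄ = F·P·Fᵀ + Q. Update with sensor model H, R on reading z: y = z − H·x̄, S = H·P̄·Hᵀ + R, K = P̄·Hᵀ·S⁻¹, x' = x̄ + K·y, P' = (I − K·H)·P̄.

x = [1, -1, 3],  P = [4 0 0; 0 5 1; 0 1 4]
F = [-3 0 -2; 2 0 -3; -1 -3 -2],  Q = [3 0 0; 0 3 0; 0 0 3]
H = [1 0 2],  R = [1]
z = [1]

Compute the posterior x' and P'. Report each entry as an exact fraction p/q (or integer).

x' = [-1197/256, -671/128, 361/128]
P' = [13031/512 -3075/256 -3227/256; -3075/256 6415/128 775/128; -3227/256 775/128 831/128]

x̄ = F·x = [-9, -7, -4]
P̄ = F·P·Fᵀ + Q = [55 0 34; 0 55 25; 34 25 80]
y = z − H·x̄ = [18]
S = H·P̄·Hᵀ + R = [512]
K = P̄·Hᵀ·S⁻¹ = [123/512; 25/256; 97/256]
x' = x̄ + K·y = [-1197/256, -671/128, 361/128]
P' = (I − K·H)·P̄ = [13031/512 -3075/256 -3227/256; -3075/256 6415/128 775/128; -3227/256 775/128 831/128]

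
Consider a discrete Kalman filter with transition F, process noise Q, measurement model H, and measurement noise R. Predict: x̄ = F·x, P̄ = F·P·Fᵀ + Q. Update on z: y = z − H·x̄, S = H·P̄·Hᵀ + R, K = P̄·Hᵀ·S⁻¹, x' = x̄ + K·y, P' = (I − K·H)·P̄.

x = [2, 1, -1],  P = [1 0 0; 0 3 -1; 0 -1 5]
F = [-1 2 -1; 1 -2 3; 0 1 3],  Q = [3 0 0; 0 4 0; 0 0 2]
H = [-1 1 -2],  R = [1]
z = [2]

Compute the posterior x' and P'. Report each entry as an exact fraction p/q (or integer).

x̄ = F·x = [1, -3, -2]
P̄ = F·P·Fᵀ + Q = [25 -36 -14; -36 74 42; -14 42 44]
y = z − H·x̄ = [2]
S = H·P̄·Hᵀ + R = [124]
K = P̄·Hᵀ·S⁻¹ = [-33/124; 13/62; -8/31]
x' = x̄ + K·y = [29/62, -80/31, -78/31]
P' = (I − K·H)·P̄ = [2011/124 -1803/62 -698/31; -1803/62 2125/31 1510/31; -698/31 1510/31 1108/31]

x' = [29/62, -80/31, -78/31]
P' = [2011/124 -1803/62 -698/31; -1803/62 2125/31 1510/31; -698/31 1510/31 1108/31]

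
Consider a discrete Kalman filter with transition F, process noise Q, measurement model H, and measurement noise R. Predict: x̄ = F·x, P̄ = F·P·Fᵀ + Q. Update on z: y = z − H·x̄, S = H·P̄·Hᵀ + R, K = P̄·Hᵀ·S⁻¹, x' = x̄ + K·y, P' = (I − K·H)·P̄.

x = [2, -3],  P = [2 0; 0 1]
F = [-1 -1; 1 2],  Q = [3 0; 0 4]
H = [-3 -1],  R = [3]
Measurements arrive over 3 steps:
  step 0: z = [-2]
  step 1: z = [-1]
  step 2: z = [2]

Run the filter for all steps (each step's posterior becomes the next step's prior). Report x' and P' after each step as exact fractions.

step 0: x̄ = F·x = [1, -4]
step 0: P̄ = F·P·Fᵀ + Q = [6 -4; -4 10]
step 0: y = z − H·x̄ = [-3]
step 0: S = H·P̄·Hᵀ + R = [43]
step 0: K = P̄·Hᵀ·S⁻¹ = [-14/43; 2/43]
step 0: x' = x̄ + K·y = [85/43, -178/43]
step 0: P' = (I − K·H)·P̄ = [62/43 -144/43; -144/43 426/43]
step 1: x̄ = F·x = [93/43, -271/43]
step 1: P̄ = F·P·Fᵀ + Q = [329/43 -482/43; -482/43 1362/43]
step 1: y = z − H·x̄ = [-35/43]
step 1: S = H·P̄·Hᵀ + R = [1560/43]
step 1: K = P̄·Hᵀ·S⁻¹ = [-101/312; 7/130]
step 1: x' = x̄ + K·y = [757/312, -165/26]
step 1: P' = (I − K·H)·P̄ = [1201/312 -275/26; -275/26 2052/65]
step 2: x̄ = F·x = [1223/312, -3203/312]
step 2: P̄ = F·P·Fᵀ + Q = [26933/1560 -55001/1560; -55001/1560 143237/1560]
step 2: y = z − H·x̄ = [545/156]
step 2: S = H·P̄·Hᵀ + R = [15077/390]
step 2: K = P̄·Hᵀ·S⁻¹ = [-12899/30154; 10883/30154]
step 2: x' = x̄ + K·y = [36568/15077, -271541/30154]
step 2: P' = (I − K·H)·P̄ = [153644/15077 -883167/30154; -883167/30154 1308426/15077]

step 0: x' = [85/43, -178/43], P' = [62/43 -144/43; -144/43 426/43]
step 1: x' = [757/312, -165/26], P' = [1201/312 -275/26; -275/26 2052/65]
step 2: x' = [36568/15077, -271541/30154], P' = [153644/15077 -883167/30154; -883167/30154 1308426/15077]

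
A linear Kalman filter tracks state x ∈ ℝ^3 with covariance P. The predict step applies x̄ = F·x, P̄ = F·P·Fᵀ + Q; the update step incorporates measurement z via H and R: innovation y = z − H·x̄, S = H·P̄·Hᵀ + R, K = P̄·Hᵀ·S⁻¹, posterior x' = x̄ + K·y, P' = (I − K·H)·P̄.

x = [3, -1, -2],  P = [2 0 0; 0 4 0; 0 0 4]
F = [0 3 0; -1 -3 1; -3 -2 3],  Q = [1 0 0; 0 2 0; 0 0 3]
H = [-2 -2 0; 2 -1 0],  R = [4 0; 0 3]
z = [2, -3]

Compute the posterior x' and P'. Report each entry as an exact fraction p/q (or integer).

x̄ = F·x = [-3, -2, -13]
P̄ = F·P·Fᵀ + Q = [37 -36 -24; -36 44 42; -24 42 73]
y = z − H·x̄ = [-8, 1]
S = H·P̄·Hᵀ + R = [40 12; 12 339]
K = P̄·Hᵀ·S⁻¹ = [-333/2236 553/1677; -168/559 -556/1677; -927/1118 -132/559]
x' = x̄ + K·y = [-2480/1677, 122/1677, -3691/559]
P' = (I − K·H)·P̄ = [1439/3354 -220/1677 177/559; -220/1677 1228/1677 750/559; 177/559 750/559 12241/559]

x' = [-2480/1677, 122/1677, -3691/559]
P' = [1439/3354 -220/1677 177/559; -220/1677 1228/1677 750/559; 177/559 750/559 12241/559]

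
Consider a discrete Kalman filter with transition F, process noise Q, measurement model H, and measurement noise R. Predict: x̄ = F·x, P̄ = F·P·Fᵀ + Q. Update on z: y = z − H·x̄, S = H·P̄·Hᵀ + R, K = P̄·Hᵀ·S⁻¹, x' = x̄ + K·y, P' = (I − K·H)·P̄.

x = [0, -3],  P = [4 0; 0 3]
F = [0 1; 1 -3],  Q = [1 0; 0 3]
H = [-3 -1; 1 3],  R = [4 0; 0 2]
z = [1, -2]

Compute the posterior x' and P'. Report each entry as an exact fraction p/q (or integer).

x' = [-623/2292, -385/764]
P' = [1061/2292 -177/764; -177/764 247/764]

x̄ = F·x = [-3, 9]
P̄ = F·P·Fᵀ + Q = [4 -9; -9 34]
y = z − H·x̄ = [1, -26]
S = H·P̄·Hᵀ + R = [20 -24; -24 258]
K = P̄·Hᵀ·S⁻¹ = [-221/764 -133/1146; 71/764 141/382]
x' = x̄ + K·y = [-623/2292, -385/764]
P' = (I − K·H)·P̄ = [1061/2292 -177/764; -177/764 247/764]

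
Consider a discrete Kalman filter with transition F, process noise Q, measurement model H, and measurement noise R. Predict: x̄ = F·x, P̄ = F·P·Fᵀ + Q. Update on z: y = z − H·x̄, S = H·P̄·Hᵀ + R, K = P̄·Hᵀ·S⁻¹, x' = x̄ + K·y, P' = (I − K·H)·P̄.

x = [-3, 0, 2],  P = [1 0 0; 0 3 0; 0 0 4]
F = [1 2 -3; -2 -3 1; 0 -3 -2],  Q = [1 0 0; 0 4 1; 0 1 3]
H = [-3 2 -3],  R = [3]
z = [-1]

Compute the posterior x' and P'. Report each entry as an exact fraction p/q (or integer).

x̄ = F·x = [-9, 8, -4]
P̄ = F·P·Fᵀ + Q = [50 -32 6; -32 39 20; 6 20 46]
y = z − H·x̄ = [-56]
S = H·P̄·Hᵀ + R = [1275]
K = P̄·Hᵀ·S⁻¹ = [-232/1275; 38/425; -116/1275]
x' = x̄ + K·y = [1517/1275, 1272/425, 1396/1275]
P' = (I − K·H)·P̄ = [9926/1275 -4784/425 -19262/1275; -4784/425 12243/425 12908/425; -19262/1275 12908/425 45194/1275]

x' = [1517/1275, 1272/425, 1396/1275]
P' = [9926/1275 -4784/425 -19262/1275; -4784/425 12243/425 12908/425; -19262/1275 12908/425 45194/1275]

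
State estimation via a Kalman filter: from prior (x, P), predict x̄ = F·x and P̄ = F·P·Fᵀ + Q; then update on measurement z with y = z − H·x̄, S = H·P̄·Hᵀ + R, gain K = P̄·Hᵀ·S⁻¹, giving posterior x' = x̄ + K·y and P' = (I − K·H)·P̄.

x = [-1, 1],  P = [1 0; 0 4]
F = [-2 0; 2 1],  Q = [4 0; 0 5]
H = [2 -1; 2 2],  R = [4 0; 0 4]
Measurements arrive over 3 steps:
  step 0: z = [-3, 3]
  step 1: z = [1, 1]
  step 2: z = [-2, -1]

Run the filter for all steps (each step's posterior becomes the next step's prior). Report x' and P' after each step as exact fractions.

step 0: x' = [-314/909, 551/303], P' = [472/909 -64/303; -64/303 84/101]
step 1: x' = [67874/134235, 3359/26847], P' = [68252/134235 -5272/26847; -5272/26847 21196/26847]
step 2: x' = [-151091794/176723733, 74818312/176723733], P' = [89800916/176723733 -34676072/176723733; -34676072/176723733 139467140/176723733]

step 0: x̄ = F·x = [2, -1]
step 0: P̄ = F·P·Fᵀ + Q = [8 -4; -4 13]
step 0: y = z − H·x̄ = [-8, 1]
step 0: S = H·P̄·Hᵀ + R = [65 -2; -2 56]
step 0: K = P̄·Hᵀ·S⁻¹ = [284/909 140/909; -95/303 94/303]
step 0: x' = x̄ + K·y = [-314/909, 551/303]
step 0: P' = (I − K·H)·P̄ = [472/909 -64/303; -64/303 84/101]
step 1: x̄ = F·x = [628/909, 1025/909]
step 1: P̄ = F·P·Fᵀ + Q = [5524/909 -1504/909; -1504/909 6421/909]
step 1: y = z − H·x̄ = [226/303, -799/303]
step 1: S = H·P̄·Hᵀ + R = [4241/101 694/101; 694/101 4376/101]
step 1: K = P̄·Hᵀ·S⁻¹ = [4524/14915 6982/44745; -2645/8949 2654/8949]
step 1: x' = x̄ + K·y = [67874/134235, 3359/26847]
step 1: P' = (I − K·H)·P̄ = [68252/134235 -5272/26847; -5272/26847 21196/26847]
step 2: x̄ = F·x = [-135748/134235, 152543/134235]
step 2: P̄ = F·P·Fᵀ + Q = [809948/134235 -220288/134235; -220288/134235 944723/134235]
step 2: y = z − H·x̄ = [155569/134235, -33565/26847]
step 2: S = H·P̄·Hᵀ + R = [5602607/134235 181954/26847; 181954/26847 1158664/26847]
step 2: K = P̄·Hᵀ·S⁻¹ = [17856492/58907911 9187474/58907911; -17401607/58907911 17465178/58907911]
step 2: x' = x̄ + K·y = [-151091794/176723733, 74818312/176723733]
step 2: P' = (I − K·H)·P̄ = [89800916/176723733 -34676072/176723733; -34676072/176723733 139467140/176723733]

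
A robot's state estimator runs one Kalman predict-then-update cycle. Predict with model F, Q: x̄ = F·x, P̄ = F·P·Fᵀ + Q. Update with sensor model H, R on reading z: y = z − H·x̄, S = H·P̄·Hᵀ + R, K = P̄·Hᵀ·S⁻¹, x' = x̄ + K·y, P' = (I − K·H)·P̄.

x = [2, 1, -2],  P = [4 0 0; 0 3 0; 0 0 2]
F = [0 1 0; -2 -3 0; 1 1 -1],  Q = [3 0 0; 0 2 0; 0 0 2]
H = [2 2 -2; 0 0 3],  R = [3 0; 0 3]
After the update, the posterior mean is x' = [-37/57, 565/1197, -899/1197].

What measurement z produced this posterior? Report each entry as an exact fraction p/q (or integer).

x̄ = F·x = [1, -7, 5]
P̄ = F·P·Fᵀ + Q = [6 -9 3; -9 45 -17; 3 -17 11]
S = H·P̄·Hᵀ + R = [291 -150; -150 102]
K = P̄·Hᵀ·S⁻¹ = [1/57 13/114; 527/1197 353/2394; -25/1197 701/2394]
x' − x̄ = [-94/57, 8944/1197, -6884/1197] = K·y
y = (KᵀK)⁻¹·Kᵀ·(x' − x̄) = [23, -18]
z = y + H·x̄ = [23, -18] + [-22, 15] = [1, -3]

z = [1, -3]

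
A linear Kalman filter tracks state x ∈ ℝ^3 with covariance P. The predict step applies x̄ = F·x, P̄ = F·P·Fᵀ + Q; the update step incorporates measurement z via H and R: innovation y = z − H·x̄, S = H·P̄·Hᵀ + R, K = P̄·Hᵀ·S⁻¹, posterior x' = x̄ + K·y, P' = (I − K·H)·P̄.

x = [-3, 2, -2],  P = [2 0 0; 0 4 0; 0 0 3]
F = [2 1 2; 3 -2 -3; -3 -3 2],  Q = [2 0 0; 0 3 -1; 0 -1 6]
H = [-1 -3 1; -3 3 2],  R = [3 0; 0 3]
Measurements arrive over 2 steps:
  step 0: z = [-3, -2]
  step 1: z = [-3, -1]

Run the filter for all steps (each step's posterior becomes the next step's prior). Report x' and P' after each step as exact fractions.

step 0: x' = [-271856/45393, -34127/136179, -435064/45393], P' = [400082/45393 132704/136179 525544/45393; 132704/136179 238819/817074 159304/136179; 525544/45393 159304/136179 720305/45393]
step 1: x' = [-31819980124/32452509179, 17065841521/32452509179, -87324921247/32452509179], P' = [110248613816/32452509179 33525762491/97357527537 137058589414/32452509179; 33525762491/97357527537 62857273853/292072582611 31144828909/97357527537; 137058589414/32452509179 31144828909/97357527537 190859126891/32452509179]

step 0: x̄ = F·x = [-8, -7, -1]
step 0: P̄ = F·P·Fᵀ + Q = [26 -14 -12; -14 64 -13; -12 -13 72]
step 0: y = z − H·x̄ = [-31, -3]
step 0: S = H·P̄·Hᵀ + R = [695 -339; -339 1341]
step 0: K = P̄·Hᵀ·S⁻¹ = [-2414/45393 -16454/136179; -61873/272358 79811/817074; 11819/45393 23282/136179]
step 0: x' = x̄ + K·y = [-271856/45393, -34127/136179, -435064/45393]
step 0: P' = (I − K·H)·P̄ = [400082/45393 132704/136179 525544/45393; 132704/136179 238819/817074 159304/136179; 525544/45393 159304/136179 720305/45393]
step 1: x̄ = F·x = [-4275647/136179, 1537126/136179, -6811/15131]
step 1: P̄ = F·P·Fᵀ + Q = [165227359/817074 -21274357/408537 -813787/30262; -21274357/408537 8274068/408537 42536/15131; -813787/30262 42536/15131 484137/30262]
step 1: y = z − H·x̄ = [-11507/136179, -1939100/15131]
step 1: S = H·P̄·Hᵀ + R = [52277027/408537 12253910/45393; 12253910/45393 101771283/30262]
step 1: K = P̄·Hᵀ·S⁻¹ = [-2238595631/32452509179 -23102900129/97357527537; -7248689715/32452509179 24569644198/292072582611; 7551902856/32452509179 1687314449/97357527537]
step 1: x' = x̄ + K·y = [-31819980124/32452509179, 17065841521/32452509179, -87324921247/32452509179]
step 1: P' = (I − K·H)·P̄ = [110248613816/32452509179 33525762491/97357527537 137058589414/32452509179; 33525762491/97357527537 62857273853/292072582611 31144828909/97357527537; 137058589414/32452509179 31144828909/97357527537 190859126891/32452509179]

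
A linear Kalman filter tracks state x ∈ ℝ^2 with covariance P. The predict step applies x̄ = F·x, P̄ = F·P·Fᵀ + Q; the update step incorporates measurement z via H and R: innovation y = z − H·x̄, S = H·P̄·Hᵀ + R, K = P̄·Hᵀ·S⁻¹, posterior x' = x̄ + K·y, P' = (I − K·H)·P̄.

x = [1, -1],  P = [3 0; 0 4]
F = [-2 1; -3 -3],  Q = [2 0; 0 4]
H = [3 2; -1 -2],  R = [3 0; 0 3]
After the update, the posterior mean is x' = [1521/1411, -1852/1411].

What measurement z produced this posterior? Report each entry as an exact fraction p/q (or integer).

z = [1, 2]

x̄ = F·x = [-3, 0]
P̄ = F·P·Fᵀ + Q = [18 6; 6 67]
S = H·P̄·Hᵀ + R = [505 -370; -370 313]
K = P̄·Hᵀ·S⁻¹ = [3186/7055 618/1411; -1408/7055 -964/1411]
x' − x̄ = [5754/1411, -1852/1411] = K·y
y = (KᵀK)⁻¹·Kᵀ·(x' − x̄) = [10, -1]
z = y + H·x̄ = [10, -1] + [-9, 3] = [1, 2]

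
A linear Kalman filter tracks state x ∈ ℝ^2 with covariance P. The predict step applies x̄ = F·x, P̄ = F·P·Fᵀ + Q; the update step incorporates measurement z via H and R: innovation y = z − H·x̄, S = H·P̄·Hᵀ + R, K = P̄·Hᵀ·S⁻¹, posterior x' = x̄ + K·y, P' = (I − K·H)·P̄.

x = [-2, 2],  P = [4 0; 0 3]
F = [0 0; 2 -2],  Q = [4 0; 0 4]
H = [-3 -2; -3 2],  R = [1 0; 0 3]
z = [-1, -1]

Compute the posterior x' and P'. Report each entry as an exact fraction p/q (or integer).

x' = [6576/19091, -1048/19091]
P' = [2060/19091 -1536/19091; -1536/19091 4704/19091]

x̄ = F·x = [0, -8]
P̄ = F·P·Fᵀ + Q = [4 0; 0 32]
y = z − H·x̄ = [-17, 15]
S = H·P̄·Hᵀ + R = [165 -92; -92 167]
K = P̄·Hᵀ·S⁻¹ = [-3108/19091 -3084/19091; -4800/19091 4672/19091]
x' = x̄ + K·y = [6576/19091, -1048/19091]
P' = (I − K·H)·P̄ = [2060/19091 -1536/19091; -1536/19091 4704/19091]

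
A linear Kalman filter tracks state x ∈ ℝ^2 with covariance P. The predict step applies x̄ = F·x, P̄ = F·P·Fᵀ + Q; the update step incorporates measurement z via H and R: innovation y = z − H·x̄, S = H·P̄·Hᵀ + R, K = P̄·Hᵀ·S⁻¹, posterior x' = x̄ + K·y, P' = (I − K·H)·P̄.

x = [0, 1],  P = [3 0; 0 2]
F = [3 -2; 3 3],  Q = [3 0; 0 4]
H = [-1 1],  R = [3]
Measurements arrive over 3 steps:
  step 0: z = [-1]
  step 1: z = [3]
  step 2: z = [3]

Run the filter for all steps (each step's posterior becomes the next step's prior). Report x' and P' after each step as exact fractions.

step 0: x̄ = F·x = [-2, 3]
step 0: P̄ = F·P·Fᵀ + Q = [38 15; 15 49]
step 0: y = z − H·x̄ = [-6]
step 0: S = H·P̄·Hᵀ + R = [60]
step 0: K = P̄·Hᵀ·S⁻¹ = [-23/60; 17/30]
step 0: x' = x̄ + K·y = [3/10, -2/5]
step 0: P' = (I − K·H)·P̄ = [1751/60 841/30; 841/30 446/15]
step 1: x̄ = F·x = [17/10, -3/10]
step 1: P̄ = F·P·Fᵀ + Q = [2891/60 3367/20; 3367/20 20777/20]
step 1: y = z − H·x̄ = [5]
step 1: S = H·P̄·Hᵀ + R = [2260/3]
step 1: K = P̄·Hᵀ·S⁻¹ = [721/4520; 5223/4520]
step 1: x' = x̄ + K·y = [11289/4520, 24759/4520]
step 1: P' = (I − K·H)·P̄ = [262297/9040 266623/9040; 266623/9040 297961/9040]
step 2: x̄ = F·x = [-15651/4520, 13518/565]
step 2: P̄ = F·P·Fᵀ + Q = [380161/9040 171597/1130; 171597/1130 617356/565]
step 2: y = z − H·x̄ = [-22047/904]
step 2: S = H·P̄·Hᵀ + R = [1507885/1808]
step 2: K = P̄·Hᵀ·S⁻¹ = [198523/1507885; 1700984/1507885]
step 2: x' = x̄ + K·y = [-10062852/1507885, -1081383/301577]
step 2: P' = (I − K·H)·P̄ = [41613071/1507885 8441728/301577; 8441728/301577 47311592/1507885]

step 0: x' = [3/10, -2/5], P' = [1751/60 841/30; 841/30 446/15]
step 1: x' = [11289/4520, 24759/4520], P' = [262297/9040 266623/9040; 266623/9040 297961/9040]
step 2: x' = [-10062852/1507885, -1081383/301577], P' = [41613071/1507885 8441728/301577; 8441728/301577 47311592/1507885]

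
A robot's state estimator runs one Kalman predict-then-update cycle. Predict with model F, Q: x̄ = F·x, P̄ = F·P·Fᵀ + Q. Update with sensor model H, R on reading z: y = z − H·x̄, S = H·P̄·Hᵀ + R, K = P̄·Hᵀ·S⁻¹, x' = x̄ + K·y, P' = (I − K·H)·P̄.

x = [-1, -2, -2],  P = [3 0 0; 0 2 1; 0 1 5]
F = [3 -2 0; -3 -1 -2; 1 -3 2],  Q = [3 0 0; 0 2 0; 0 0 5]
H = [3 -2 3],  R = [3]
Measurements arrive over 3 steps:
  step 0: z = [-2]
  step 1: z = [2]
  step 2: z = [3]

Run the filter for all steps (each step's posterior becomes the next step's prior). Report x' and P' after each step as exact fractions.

step 0: x̄ = F·x = [1, 9, 1]
step 0: P̄ = F·P·Fᵀ + Q = [38 -19 17; -19 55 -19; 17 -19 34]
step 0: y = z − H·x̄ = [10]
step 0: S = H·P̄·Hᵀ + R = [1633]
step 0: K = P̄·Hᵀ·S⁻¹ = [203/1633; -224/1633; 191/1633]
step 0: x' = x̄ + K·y = [3663/1633, 12457/1633, 3543/1633]
step 0: P' = (I − K·H)·P̄ = [20845/1633 14445/1633 -11012/1633; 14445/1633 39639/1633 11757/1633; -11012/1633 11757/1633 19041/1633]
step 1: x̄ = F·x = [-13925/1633, -30532/1633, -26622/1633]
step 1: P̄ = F·P·Fᵀ + Q = [177720/1633 48108/1633 28374/1633; 48108/1633 308228/1633 230902/1633; 28374/1633 230902/1633 190123/1633]
step 1: y = z − H·x̄ = [63843/1633]
step 1: S = H·P̄·Hᵀ + R = [1711010/1633]
step 1: K = P̄·Hᵀ·S⁻¹ = [261033/855505; 110287/855505; 193687/1711010]
step 1: x' = x̄ + K·y = [2910118/855505, -11683543/855505, -20321463/1711010]
step 1: P' = (I − K·H)·P̄ = [9653334/855505 -10055394/855505 -16095897/855505; -10055394/855505 146579394/855505 107885277/855505; -16095897/855505 107885277/855505 176232517/1711010]
step 2: x̄ = F·x = [6419488/171101, 23274652/855505, 17639284/855505]
step 2: P̄ = F·P·Fᵀ + Q = [159285765/171101 140845818/171101 98185842/171101; 140845818/171101 765693424/855505 538178278/855505; 98185842/171101 538178278/855505 386935891/855505]
step 2: y = z − H·x̄ = [-100094353/855505]
step 2: S = H·P̄·Hᵀ + R = [7643460019/855505]
step 2: K = P̄·Hᵀ·S⁻¹ = [2453615925/7643460019; 2195835256/7643460019; 1557238747/7643460019]
step 2: x' = x̄ + K·y = [-301107733/7643460019, -48967378596/7643460019, -24600256959/7643460019]
step 2: P' = (I − K·H)·P̄ = [78597757410/7643460019 -5832180018/7643460019 -80032261497/7643460019; -5832180018/7643460019 1204966191504/7643460019 811338809610/7643460019; -80032261497/7643460019 811338809610/7643460019 622482039984/7643460019]

step 0: x' = [3663/1633, 12457/1633, 3543/1633], P' = [20845/1633 14445/1633 -11012/1633; 14445/1633 39639/1633 11757/1633; -11012/1633 11757/1633 19041/1633]
step 1: x' = [2910118/855505, -11683543/855505, -20321463/1711010], P' = [9653334/855505 -10055394/855505 -16095897/855505; -10055394/855505 146579394/855505 107885277/855505; -16095897/855505 107885277/855505 176232517/1711010]
step 2: x' = [-301107733/7643460019, -48967378596/7643460019, -24600256959/7643460019], P' = [78597757410/7643460019 -5832180018/7643460019 -80032261497/7643460019; -5832180018/7643460019 1204966191504/7643460019 811338809610/7643460019; -80032261497/7643460019 811338809610/7643460019 622482039984/7643460019]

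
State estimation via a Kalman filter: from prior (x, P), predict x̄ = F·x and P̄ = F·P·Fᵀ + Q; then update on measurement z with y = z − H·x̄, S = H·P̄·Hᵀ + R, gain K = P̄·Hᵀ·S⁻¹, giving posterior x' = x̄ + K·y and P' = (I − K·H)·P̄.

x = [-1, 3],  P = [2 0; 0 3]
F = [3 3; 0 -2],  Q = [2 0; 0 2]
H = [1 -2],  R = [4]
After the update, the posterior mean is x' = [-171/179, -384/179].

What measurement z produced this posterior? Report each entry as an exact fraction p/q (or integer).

x̄ = F·x = [6, -6]
P̄ = F·P·Fᵀ + Q = [47 -18; -18 14]
S = H·P̄·Hᵀ + R = [179]
K = P̄·Hᵀ·S⁻¹ = [83/179; -46/179]
x' − x̄ = [-1245/179, 690/179] = K·y
y = (KᵀK)⁻¹·Kᵀ·(x' − x̄) = [-15]
z = y + H·x̄ = [-15] + [18] = [3]

z = [3]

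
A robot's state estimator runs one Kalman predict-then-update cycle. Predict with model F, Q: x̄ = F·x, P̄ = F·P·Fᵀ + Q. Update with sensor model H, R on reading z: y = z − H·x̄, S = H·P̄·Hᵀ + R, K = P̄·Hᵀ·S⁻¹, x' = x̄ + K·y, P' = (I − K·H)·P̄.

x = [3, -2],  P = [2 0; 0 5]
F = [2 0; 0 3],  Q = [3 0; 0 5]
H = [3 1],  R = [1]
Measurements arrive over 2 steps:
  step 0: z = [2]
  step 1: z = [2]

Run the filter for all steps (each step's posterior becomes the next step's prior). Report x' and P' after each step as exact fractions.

step 0: x' = [19/5, -28/3], P' = [187/50 -11; -11 100/3]
step 1: x' = [1270/199, -3432/199], P' = [3166/199 -28595/597; -28595/597 260030/1791]

step 0: x̄ = F·x = [6, -6]
step 0: P̄ = F·P·Fᵀ + Q = [11 0; 0 50]
step 0: y = z − H·x̄ = [-10]
step 0: S = H·P̄·Hᵀ + R = [150]
step 0: K = P̄·Hᵀ·S⁻¹ = [11/50; 1/3]
step 0: x' = x̄ + K·y = [19/5, -28/3]
step 0: P' = (I − K·H)·P̄ = [187/50 -11; -11 100/3]
step 1: x̄ = F·x = [38/5, -28]
step 1: P̄ = F·P·Fᵀ + Q = [449/25 -66; -66 305]
step 1: y = z − H·x̄ = [36/5]
step 1: S = H·P̄·Hᵀ + R = [1791/25]
step 1: K = P̄·Hᵀ·S⁻¹ = [-101/597; 2675/1791]
step 1: x' = x̄ + K·y = [1270/199, -3432/199]
step 1: P' = (I − K·H)·P̄ = [3166/199 -28595/597; -28595/597 260030/1791]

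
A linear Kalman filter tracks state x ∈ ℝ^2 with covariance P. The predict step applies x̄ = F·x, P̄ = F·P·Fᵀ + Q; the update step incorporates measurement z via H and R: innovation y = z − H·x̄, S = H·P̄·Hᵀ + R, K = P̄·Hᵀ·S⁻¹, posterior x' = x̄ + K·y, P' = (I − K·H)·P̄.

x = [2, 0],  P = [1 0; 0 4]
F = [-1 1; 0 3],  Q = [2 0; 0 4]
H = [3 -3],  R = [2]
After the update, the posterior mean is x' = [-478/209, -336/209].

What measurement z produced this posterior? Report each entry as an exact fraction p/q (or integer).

x̄ = F·x = [-2, 0]
P̄ = F·P·Fᵀ + Q = [7 12; 12 40]
S = H·P̄·Hᵀ + R = [209]
K = P̄·Hᵀ·S⁻¹ = [-15/209; -84/209]
x' − x̄ = [-60/209, -336/209] = K·y
y = (KᵀK)⁻¹·Kᵀ·(x' − x̄) = [4]
z = y + H·x̄ = [4] + [-6] = [-2]

z = [-2]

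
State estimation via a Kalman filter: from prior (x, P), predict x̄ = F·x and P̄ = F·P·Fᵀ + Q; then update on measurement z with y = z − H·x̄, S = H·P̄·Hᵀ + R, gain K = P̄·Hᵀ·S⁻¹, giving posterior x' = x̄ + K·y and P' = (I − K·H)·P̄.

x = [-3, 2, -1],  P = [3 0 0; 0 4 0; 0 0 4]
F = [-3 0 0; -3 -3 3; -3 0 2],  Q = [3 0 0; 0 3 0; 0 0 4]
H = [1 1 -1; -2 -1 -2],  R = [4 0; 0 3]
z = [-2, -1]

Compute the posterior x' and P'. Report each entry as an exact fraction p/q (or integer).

x' = [5442/1249, -8670/1249, -394/1249]
P' = [321369/36221 -422991/36221 -101742/36221; -422991/36221 627414/36221 117231/36221; -101742/36221 117231/36221 58005/36221]

x̄ = F·x = [9, 0, 7]
P̄ = F·P·Fᵀ + Q = [30 27 27; 27 102 51; 27 51 47]
y = z − H·x̄ = [-4, 31]
S = H·P̄·Hᵀ + R = [81 -200; -200 941]
K = P̄·Hᵀ·S⁻¹ = [30/36221 -5421/36221; 21798/36221 -5298/36221; -10629/36221 -9919/36221]
x' = x̄ + K·y = [5442/1249, -8670/1249, -394/1249]
P' = (I − K·H)·P̄ = [321369/36221 -422991/36221 -101742/36221; -422991/36221 627414/36221 117231/36221; -101742/36221 117231/36221 58005/36221]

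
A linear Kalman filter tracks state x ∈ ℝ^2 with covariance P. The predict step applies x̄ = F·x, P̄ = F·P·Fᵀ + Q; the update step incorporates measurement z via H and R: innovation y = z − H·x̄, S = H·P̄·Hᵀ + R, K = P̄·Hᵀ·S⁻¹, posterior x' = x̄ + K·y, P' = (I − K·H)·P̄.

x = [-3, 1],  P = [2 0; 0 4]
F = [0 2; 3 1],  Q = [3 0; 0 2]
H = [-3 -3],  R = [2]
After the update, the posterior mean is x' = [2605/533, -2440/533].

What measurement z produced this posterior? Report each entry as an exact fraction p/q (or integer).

x̄ = F·x = [2, -8]
P̄ = F·P·Fᵀ + Q = [19 8; 8 24]
S = H·P̄·Hᵀ + R = [533]
K = P̄·Hᵀ·S⁻¹ = [-81/533; -96/533]
x' − x̄ = [1539/533, 1824/533] = K·y
y = (KᵀK)⁻¹·Kᵀ·(x' − x̄) = [-19]
z = y + H·x̄ = [-19] + [18] = [-1]

z = [-1]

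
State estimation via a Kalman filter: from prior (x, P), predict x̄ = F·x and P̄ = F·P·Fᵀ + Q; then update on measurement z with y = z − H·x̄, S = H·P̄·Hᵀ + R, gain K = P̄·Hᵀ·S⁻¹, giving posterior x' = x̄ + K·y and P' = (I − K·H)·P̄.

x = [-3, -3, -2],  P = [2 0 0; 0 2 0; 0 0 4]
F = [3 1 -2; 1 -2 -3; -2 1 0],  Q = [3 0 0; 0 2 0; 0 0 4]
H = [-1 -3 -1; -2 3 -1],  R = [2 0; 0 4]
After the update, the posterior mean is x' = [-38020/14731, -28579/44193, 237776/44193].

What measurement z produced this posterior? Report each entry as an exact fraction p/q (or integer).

x̄ = F·x = [-8, 9, 3]
P̄ = F·P·Fᵀ + Q = [39 26 -10; 26 48 -8; -10 -8 14]
S = H·P̄·Hᵀ + R = [575 -292; -292 302]
K = P̄·Hᵀ·S⁻¹ = [-4899/14731 -4249/14731; -9862/44193 5098/44193; 392/44193 -2255/44193]
x' − x̄ = [79828/14731, -426316/44193, 105197/44193] = K·y
y = (KᵀK)⁻¹·Kᵀ·(x' − x̄) = [21, -43]
z = y + H·x̄ = [21, -43] + [-22, 40] = [-1, -3]

z = [-1, -3]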